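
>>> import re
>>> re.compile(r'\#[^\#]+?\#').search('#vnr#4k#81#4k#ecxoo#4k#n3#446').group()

'#vnr#'

`search` walks the string left to right and returns the first match it finds.
The match spans [0:5] → '#vnr#'.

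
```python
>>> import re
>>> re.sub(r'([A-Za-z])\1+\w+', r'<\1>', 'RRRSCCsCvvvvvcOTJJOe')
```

'<R>'

A backreference is literal: `\1` must see the identical characters the first group matched.
Matches: at [0:20] → 'RRRSCCsCvvvvvcOTJJOe'.
`\1` in the replacement pulls in group 1's text for each match.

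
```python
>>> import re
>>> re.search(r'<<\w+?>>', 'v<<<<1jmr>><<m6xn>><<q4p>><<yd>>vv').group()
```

'<<1jmr>>'

`re.search` scans for the first position where the pattern succeeds.
The match spans [3:11] → '<<1jmr>>'.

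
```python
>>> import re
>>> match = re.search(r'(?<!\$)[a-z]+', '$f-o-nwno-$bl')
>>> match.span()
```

(3, 4)

`(?!…)`/`(?<!…)` only lets a position through if the neighbouring text does NOT match; no characters are consumed.
`re.search` tries every starting position until one works.
The match spans [3:4] → 'o'.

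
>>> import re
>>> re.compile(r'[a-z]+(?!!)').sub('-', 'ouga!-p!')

'-a!-p!'

The negative lookaround is zero-width — it rules out positions where the adjacent text would match, without consuming anything.
`sub` substitutes '-' at each match site.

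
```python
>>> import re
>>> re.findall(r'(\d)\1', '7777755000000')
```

['7', '7', '5', '0', '0', '0']

`\1` has to match the exact text group 1 already captured.
Matches: at [0:2] match '77', group 1 = '7'; at [2:4] match '77', group 1 = '7'; at [5:7] match '55', group 1 = '5'; at [7:9] match '00', group 1 = '0'; at [9:11] match '00', group 1 = '0'; ….
With a single group, `findall` returns only what that group captured — 6 items.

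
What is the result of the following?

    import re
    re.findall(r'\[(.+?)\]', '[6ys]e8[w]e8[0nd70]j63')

['6ys', 'w', '0nd70']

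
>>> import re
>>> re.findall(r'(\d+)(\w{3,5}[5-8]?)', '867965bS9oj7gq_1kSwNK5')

The pattern matches one or more of a digit (captured); then 3 to 5 of a word character, then optionally a character in [5-8] (captured).
Matches: at [0:12] match '867965bS9oj7', groups = ('867965', 'bS9oj7'); at [15:22] match '1kSwNK5', groups = ('1', 'kSwNK5').
With 2 capturing groups, `findall` returns a 2-tuple per match.

[('867965', 'bS9oj7'), ('1', 'kSwNK5')]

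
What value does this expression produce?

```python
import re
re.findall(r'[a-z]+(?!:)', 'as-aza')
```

['as', 'aza']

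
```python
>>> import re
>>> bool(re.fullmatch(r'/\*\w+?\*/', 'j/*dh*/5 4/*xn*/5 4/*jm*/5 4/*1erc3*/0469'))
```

False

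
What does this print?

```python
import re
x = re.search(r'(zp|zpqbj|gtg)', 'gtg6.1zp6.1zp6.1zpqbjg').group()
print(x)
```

`re.search` tries every starting position until one works.
The match spans [0:3] → 'gtg'.
Captured: group 1 = 'gtg'.

gtg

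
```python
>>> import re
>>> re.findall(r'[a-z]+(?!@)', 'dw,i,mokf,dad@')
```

A negative assertion filters positions out without eating any characters.
Since nothing is captured, `findall` lists the 4 matched substrings directly.

['dw', 'i', 'mokf', 'da']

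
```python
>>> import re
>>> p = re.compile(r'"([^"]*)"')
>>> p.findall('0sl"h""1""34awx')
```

['h', '1']

Walking the string: at [3:6] match '"h"', group 1 = 'h'; at [6:9] match '"1"', group 1 = '1'.
With a single group, `findall` returns only what that group captured — 2 items.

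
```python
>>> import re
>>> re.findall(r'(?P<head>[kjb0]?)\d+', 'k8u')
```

This matches optionally one of [kjb0] (captured as 'head'); then one or more of a digit.
Scanning left to right: at [0:2] match 'k8', group 1 = 'k'.
With a single group, `findall` returns only what that group captured — 1 item.

['k']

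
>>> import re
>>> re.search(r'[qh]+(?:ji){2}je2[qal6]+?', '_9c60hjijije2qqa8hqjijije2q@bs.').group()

'hjijije2q'

The pattern matches one or more of one of [qh], then the literal 'ji' repeated 2 times, then the literal 'je2'; then one or more of one of [qal6] (lazy).
A `+?`/`*?`/`{m,n}?` starts at its minimum and grows only as far as needed for what follows to match.
`re.search` tries every starting position until one works.
The match spans [5:14] → 'hjijije2q'.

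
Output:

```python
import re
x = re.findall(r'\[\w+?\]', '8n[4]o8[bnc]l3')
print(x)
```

['[4]', '[bnc]']

Scanning left to right: at [2:5] → '[4]'; at [7:12] → '[bnc]'.
Since nothing is captured, `findall` lists the 2 matched substrings directly.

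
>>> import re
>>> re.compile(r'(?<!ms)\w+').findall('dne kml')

Because the assertion is negative and zero-width, positions next to the forbidden text are skipped.
With no groups in the pattern, `findall` gives back each whole match — 2 here.

['dne', 'kml']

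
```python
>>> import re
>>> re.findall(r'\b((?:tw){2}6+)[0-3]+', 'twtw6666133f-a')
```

['twtw6666']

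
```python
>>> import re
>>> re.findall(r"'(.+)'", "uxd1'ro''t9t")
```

`findall` collects group 1 from the one match (1 total).

["ro'"]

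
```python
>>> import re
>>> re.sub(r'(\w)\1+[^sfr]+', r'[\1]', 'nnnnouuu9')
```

'[n]'

The backreference `\1` re-matches whatever the first group consumed, character for character.
`\1` in the replacement pulls in group 1's text for each match.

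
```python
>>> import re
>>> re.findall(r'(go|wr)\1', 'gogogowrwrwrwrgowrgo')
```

`\1` is not a pattern — it's the concrete string captured by group 1, re-applied verbatim.
Matches: at [0:4] match 'gogo', group 1 = 'go'; at [6:10] match 'wrwr', group 1 = 'wr'; at [10:14] match 'wrwr', group 1 = 'wr'.
With a single group, `findall` returns only what that group captured — 3 items.

['go', 'wr', 'wr']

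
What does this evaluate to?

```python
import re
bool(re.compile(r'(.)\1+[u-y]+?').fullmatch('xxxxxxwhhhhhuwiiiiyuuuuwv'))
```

The backreference `\1` re-matches whatever the first group consumed, character for character.
`fullmatch` succeeds only if the pattern covers the string from start to end.
Here the string isn't matched end-to-end, so the call returns None, and `bool(None)` is False.

False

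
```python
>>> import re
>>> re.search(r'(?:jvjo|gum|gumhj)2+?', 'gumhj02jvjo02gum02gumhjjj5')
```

None

`search` walks the string left to right and returns the first match it finds.
Here nothing in the string fits, so the call returns None.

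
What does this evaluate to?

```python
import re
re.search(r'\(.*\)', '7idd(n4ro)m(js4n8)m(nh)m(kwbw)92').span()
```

`search` walks the string left to right and returns the first match it finds.
The match spans [4:30] → '(n4ro)m(js4n8)m(nh)m(kwbw)'.

(4, 30)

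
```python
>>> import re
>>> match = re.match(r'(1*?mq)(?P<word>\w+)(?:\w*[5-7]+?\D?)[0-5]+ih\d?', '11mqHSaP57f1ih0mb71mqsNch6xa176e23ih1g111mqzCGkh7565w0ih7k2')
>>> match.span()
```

(0, 57)

This matches zero or more of the literal '1' (lazy), then the literal 'mq' (captured); then one or more of a word character (captured as 'word'); then zero or more of a word character, then one or more of a character in [5-7] (lazy), then optionally a non-digit (non-capturing group); then one or more of a character in [0-5]; then the literal 'ih', then optionally a digit.
With `match`, the pattern is implicitly anchored at the beginning.
The match spans [0:57] → '11mqHSaP57f1ih0mb71mqsNch6xa176e23ih1g111mqzCGkh7565w0ih7'.
Captured: group 1 = '11mq', group 2 = 'HSaP57f1ih0mb71mqsNch6xa176e23ih1g111mqzCGkh756'.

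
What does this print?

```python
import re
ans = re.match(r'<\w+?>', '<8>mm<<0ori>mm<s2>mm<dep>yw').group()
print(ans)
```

<8>

`re.match` won't scan ahead — the pattern has to work from the very first character.
The match spans [0:3] → '<8>'.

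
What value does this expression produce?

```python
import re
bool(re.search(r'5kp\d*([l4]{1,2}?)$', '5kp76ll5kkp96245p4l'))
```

The pattern matches the literal '5kp', then zero or more of a digit; then 1 to 2 of one of [l4] (lazy) (captured); then anchored at the end.
Here nothing in the string fits, so the call returns None, and `bool(None)` is False.

False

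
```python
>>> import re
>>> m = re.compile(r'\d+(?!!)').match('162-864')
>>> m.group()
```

A negative assertion filters positions out without eating any characters.
`re.match` won't scan ahead — the pattern has to work from the very first character.
The match spans [0:3] → '162'.

'162'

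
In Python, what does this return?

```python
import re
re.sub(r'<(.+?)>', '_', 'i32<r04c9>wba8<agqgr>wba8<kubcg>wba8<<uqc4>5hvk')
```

'i32_wba8_wba8_wba8_5hvk'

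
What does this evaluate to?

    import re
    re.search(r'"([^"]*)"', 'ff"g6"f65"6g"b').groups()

('g6',)

The match spans [2:6] → '"g6"'.
Captured: group 1 = 'g6'.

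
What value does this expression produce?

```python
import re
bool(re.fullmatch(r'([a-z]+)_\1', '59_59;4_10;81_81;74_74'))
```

For `fullmatch`, every character of the input must be accounted for by the pattern.
Here the string isn't matched end-to-end, so the call returns None, and `bool(None)` is False.

False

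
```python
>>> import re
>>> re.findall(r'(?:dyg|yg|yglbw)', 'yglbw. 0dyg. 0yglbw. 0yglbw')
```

Alternation tries branches left to right and keeps the first one that lets the overall match succeed at that position.
Since nothing is captured, `findall` lists the 4 matched substrings directly.

['yg', 'dyg', 'yg', 'yg']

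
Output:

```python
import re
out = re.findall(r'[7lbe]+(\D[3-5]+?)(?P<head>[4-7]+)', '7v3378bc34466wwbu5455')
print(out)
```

The pattern matches one or more of one of [7lbe]; then a non-digit, then one or more of a character in [3-5] (lazy) (captured); then one or more of a character in [4-7] (captured as 'head').
Scanning left to right: at [0:5] match '7v337', groups = ('v33', '7'); at [6:13] match 'bc34466', groups = ('c3', '4466'); at [15:21] match 'bu5455', groups = ('u5', '455').
With 2 capturing groups, `findall` returns a 2-tuple per match.

[('v33', '7'), ('c3', '4466'), ('u5', '455')]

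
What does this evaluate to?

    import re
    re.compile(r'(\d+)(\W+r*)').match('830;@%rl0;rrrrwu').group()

'830;@%r'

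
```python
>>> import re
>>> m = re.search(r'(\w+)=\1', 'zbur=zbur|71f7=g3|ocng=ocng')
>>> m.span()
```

After group 1 captures some text, `\1` only succeeds where that same text appears again.
The match spans [0:9] → 'zbur=zbur'.

(0, 9)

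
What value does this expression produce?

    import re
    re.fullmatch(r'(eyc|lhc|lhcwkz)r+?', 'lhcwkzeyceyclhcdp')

None

`fullmatch` succeeds only if the pattern covers the string from start to end.
Here the string isn't matched end-to-end, so the call returns None.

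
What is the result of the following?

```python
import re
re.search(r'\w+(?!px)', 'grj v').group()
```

A negative assertion filters positions out without eating any characters.
The match spans [0:3] → 'grj'.

'grj'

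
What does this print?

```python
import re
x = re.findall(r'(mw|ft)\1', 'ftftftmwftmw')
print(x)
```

['ft']

After group 1 captures some text, `\1` only succeeds where that same text appears again.
Matches: at [0:4] match 'ftft', group 1 = 'ft'.
Because there's exactly one group, `findall` drops the full match and keeps group 1 from the one hit.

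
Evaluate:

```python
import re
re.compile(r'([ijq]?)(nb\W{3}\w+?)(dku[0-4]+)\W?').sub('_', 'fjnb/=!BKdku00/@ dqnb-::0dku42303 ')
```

'f_@ d_'

This matches optionally one of [ijq] (captured); then the literal 'nb', then exactly 3 of a non-word character, then one or more of a word character (lazy) (captured); then the literal 'dku', then one or more of a character in [0-4] (captured); then optionally a non-word character.
Every occurrence is swapped for '_'.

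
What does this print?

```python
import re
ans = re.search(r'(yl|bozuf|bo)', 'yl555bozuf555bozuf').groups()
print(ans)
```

The match spans [0:2] → 'yl'.
Captured: group 1 = 'yl'.

('yl',)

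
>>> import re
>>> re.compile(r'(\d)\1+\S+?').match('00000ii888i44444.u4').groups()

('0',)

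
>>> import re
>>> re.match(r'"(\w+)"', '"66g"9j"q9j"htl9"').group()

With `match`, the pattern is implicitly anchored at the beginning.
The match spans [0:5] → '"66g"'.

'"66g"'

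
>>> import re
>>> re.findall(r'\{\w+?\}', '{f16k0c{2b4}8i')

['{2b4}']

Matches: at [7:12] → '{2b4}'.
`findall` yields the raw match text (1 of them) because the pattern has no groups.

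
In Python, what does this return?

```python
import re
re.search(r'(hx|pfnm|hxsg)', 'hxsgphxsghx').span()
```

Alternation tries branches left to right and keeps the first one that lets the overall match succeed at that position.
The match spans [0:2] → 'hx'.

(0, 2)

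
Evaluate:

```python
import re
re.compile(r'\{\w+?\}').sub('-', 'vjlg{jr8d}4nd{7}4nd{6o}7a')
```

Matches: at [4:10] → '{jr8d}'; at [13:16] → '{7}'; at [19:23] → '{6o}'.
`sub` substitutes '-' at each match site.

'vjlg-4nd-4nd-7a'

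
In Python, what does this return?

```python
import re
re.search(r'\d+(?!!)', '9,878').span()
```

(0, 1)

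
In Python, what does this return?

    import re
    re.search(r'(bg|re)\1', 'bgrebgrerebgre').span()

(6, 10)

The backreference `\1` re-matches whatever the first group consumed, character for character.
The match spans [6:10] → 'rere'.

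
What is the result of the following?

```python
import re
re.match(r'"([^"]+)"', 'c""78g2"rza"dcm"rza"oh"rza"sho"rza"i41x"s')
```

With `match`, the pattern is implicitly anchored at the beginning.
Here position 0 doesn't satisfy it, so the call returns None.

None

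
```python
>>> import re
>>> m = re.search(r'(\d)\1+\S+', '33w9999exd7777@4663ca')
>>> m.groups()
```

('3',)

`\1` is not a pattern — it's the concrete string captured by group 1, re-applied verbatim.
`search` walks the string left to right and returns the first match it finds.
The match spans [0:21] → '33w9999exd7777@4663ca'.
Captured: group 1 = '3'.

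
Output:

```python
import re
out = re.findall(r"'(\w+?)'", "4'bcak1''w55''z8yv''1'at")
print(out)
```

Scanning left to right: at [1:8] match "'bcak1'", group 1 = 'bcak1'; at [8:13] match "'w55'", group 1 = 'w55'; at [13:19] match "'z8yv'", group 1 = 'z8yv'; at [19:22] match "'1'", group 1 = '1'.
Because there's exactly one group, `findall` drops the full match and keeps group 1 from each hit.

['bcak1', 'w55', 'z8yv', '1']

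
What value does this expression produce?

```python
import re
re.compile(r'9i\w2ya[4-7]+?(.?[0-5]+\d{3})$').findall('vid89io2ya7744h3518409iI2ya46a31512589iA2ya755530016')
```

['55530016']

Because the quantifier is non-greedy, it stops expanding at the earliest point where the rest of the pattern can succeed.
Because there's exactly one group, `findall` drops the full match and keeps group 1 from the one hit.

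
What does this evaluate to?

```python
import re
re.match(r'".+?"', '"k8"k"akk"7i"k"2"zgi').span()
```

With `match`, the pattern is implicitly anchored at the beginning.
The match spans [0:4] → '"k8"'.

(0, 4)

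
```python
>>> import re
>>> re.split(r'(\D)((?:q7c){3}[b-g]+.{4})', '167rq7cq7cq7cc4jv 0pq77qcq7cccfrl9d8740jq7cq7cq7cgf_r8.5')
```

The group in the pattern means `split` returns the separators' captures alongside the pieces.

['167', 'r', 'q7cq7cq7cc4jv ', '0pq77qcq7cccfrl9d8740', 'j', 'q7cq7cq7cgf_r8.', '5']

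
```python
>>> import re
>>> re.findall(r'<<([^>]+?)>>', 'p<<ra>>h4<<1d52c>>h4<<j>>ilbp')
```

['ra', '1d52c', 'j']

Because there's exactly one group, `findall` drops the full match and keeps group 1 from each hit.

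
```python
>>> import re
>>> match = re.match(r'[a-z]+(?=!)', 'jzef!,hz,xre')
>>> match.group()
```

`match` is anchored at position 0; if the pattern doesn't fit there, it returns None.
The match spans [0:4] → 'jzef'.

'jzef'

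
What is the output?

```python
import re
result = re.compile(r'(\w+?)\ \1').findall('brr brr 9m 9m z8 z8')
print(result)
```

A backreference is literal: `\1` must see the identical characters the first group matched.
Walking the string: at [0:7] match 'brr brr', group 1 = 'brr'; at [8:13] match '9m 9m', group 1 = '9m'; at [14:19] match 'z8 z8', group 1 = 'z8'.
Because there's exactly one group, `findall` drops the full match and keeps group 1 from each hit.

['brr', '9m', 'z8']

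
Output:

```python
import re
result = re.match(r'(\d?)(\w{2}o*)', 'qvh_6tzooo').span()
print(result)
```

(0, 2)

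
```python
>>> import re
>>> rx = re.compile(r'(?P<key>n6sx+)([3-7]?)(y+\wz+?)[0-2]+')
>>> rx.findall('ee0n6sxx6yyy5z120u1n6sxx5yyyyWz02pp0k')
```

[('n6sxx', '6', 'yyy5z'), ('n6sxx', '5', 'yyyyWz')]

The pattern matches the literal 'n6s', then one or more of the literal 'x' (captured as 'key'); then optionally a character in [3-7] (captured); then one or more of a literal 'y', then a word character, then one or more of the literal 'z' (lazy) (captured); then one or more of a character in [0-2].
3 groups means each result is a tuple of 3 captured strings — 2 here.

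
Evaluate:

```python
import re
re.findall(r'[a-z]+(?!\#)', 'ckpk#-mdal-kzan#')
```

`(?!…)`/`(?<!…)` only lets a position through if the neighbouring text does NOT match; no characters are consumed.
With no groups in the pattern, `findall` gives back each whole match — 3 here.

['ckp', 'mdal', 'kza']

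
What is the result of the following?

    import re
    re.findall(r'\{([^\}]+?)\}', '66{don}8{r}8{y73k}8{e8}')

['don', 'r', 'y73k', 'e8']

Matches: at [2:7] match '{don}', group 1 = 'don'; at [8:11] match '{r}', group 1 = 'r'; at [12:18] match '{y73k}', group 1 = 'y73k'; at [19:23] match '{e8}', group 1 = 'e8'.
Because there's exactly one group, `findall` drops the full match and keeps group 1 from each hit.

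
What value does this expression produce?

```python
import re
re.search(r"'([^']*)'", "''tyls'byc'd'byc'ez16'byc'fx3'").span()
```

`search` walks the string left to right and returns the first match it finds.
The match spans [0:2] → "''".
Captured: group 1 = ''.

(0, 2)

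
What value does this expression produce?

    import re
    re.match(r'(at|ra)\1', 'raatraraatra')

`\1` is not a pattern — it's the concrete string captured by group 1, re-applied verbatim.
`match` is anchored at position 0; if the pattern doesn't fit there, it returns None.
Here the string doesn't start with a match, so the call returns None.

None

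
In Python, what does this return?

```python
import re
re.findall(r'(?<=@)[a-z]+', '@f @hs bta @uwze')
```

The lookaround is zero-width — it requires the adjacent text to match without consuming it, so the asserted text isn't part of the match.
No capturing groups, so `findall` returns the 3 full match strings.

['f', 'hs', 'uwze']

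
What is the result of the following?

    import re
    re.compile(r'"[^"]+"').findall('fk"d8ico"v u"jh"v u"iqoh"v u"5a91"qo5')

Scanning left to right: at [2:9] → '"d8ico"'; at [12:16] → '"jh"'; at [19:25] → '"iqoh"'; at [28:34] → '"5a91"'.
With no groups in the pattern, `findall` gives back each whole match — 4 here.

['"d8ico"', '"jh"', '"iqoh"', '"5a91"']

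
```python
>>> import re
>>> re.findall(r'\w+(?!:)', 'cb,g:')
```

The negative lookaround is zero-width — it rules out positions where the adjacent text would match, without consuming anything.
Scanning left to right: at [0:2] → 'cb'.
Since nothing is captured, `findall` lists the 1 matched substring directly.

['cb']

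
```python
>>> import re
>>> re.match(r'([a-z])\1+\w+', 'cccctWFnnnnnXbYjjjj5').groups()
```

A backreference is literal: `\1` must see the identical characters the first group matched.
`match` is anchored at position 0; if the pattern doesn't fit there, it returns None.
The match spans [0:20] → 'cccctWFnnnnnXbYjjjj5'.
Captured: group 1 = 'c'.

('c',)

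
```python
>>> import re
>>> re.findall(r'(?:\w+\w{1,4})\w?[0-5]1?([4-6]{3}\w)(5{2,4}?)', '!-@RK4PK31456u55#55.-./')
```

[('456u', '55')]

This matches one or more of a word character, then 1 to 4 of a word character (non-capturing group); then optionally a word character, then a character in [0-5], then optionally the literal '1'; then exactly 3 of a character in [4-6], then a word character (captured); then 2 to 4 of a literal '5' (lazy) (captured).
Scanning left to right: at [3:16] match 'RK4PK31456u55', groups = ('456u', '55').
With 2 capturing groups, `findall` returns a 2-tuple per match.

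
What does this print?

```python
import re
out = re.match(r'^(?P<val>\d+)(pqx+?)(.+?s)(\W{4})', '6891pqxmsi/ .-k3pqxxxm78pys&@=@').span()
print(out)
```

Pattern: anchored at the start of the string; then one or more of a digit (captured as 'val'); then the literal 'pq', then one or more of a literal 'x' (lazy) (captured); then one or more of any character (lazy), then a literal 's' (captured); then exactly 4 of a non-word character (captured).
`match` is anchored at position 0; if the pattern doesn't fit there, it returns None.
The match spans [0:31] → '6891pqxmsi/ .-k3pqxxxm78pys&@=@'.
Captured: group 1 = '6891', group 2 = 'pqx', group 3 = 'msi/ .-k3pqxxxm78pys', group 4 = '&@=@'.

(0, 31)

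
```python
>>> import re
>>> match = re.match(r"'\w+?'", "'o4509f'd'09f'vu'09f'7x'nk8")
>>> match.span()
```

(0, 8)

With `match`, the pattern is implicitly anchored at the beginning.
The match spans [0:8] → "'o4509f'".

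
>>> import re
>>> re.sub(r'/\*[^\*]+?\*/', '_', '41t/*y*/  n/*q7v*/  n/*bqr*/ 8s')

'41t_  n_  n_ 8s'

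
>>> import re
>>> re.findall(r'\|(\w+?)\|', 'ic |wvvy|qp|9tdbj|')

Scanning left to right: at [3:9] match '|wvvy|', group 1 = 'wvvy'; at [11:18] match '|9tdbj|', group 1 = '9tdbj'.
`findall` collects group 1 from each match (2 total).

['wvvy', '9tdbj']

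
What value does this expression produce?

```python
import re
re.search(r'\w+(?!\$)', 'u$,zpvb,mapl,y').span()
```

(3, 7)

The negative lookahead/lookbehind blocks any match where the forbidden context is present.
`search` walks the string left to right and returns the first match it finds.
The match spans [3:7] → 'zpvb'.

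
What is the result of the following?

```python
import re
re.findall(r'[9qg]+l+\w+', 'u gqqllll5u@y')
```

The pattern matches one or more of one of [9qg], then one or more of a literal 'l'; then one or more of a word character.
Matches: at [2:11] → 'gqqllll5u'.
With no groups in the pattern, `findall` gives back each whole match — 1 here.

['gqqllll5u']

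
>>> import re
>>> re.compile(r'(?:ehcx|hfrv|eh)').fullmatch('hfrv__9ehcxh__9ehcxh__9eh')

None

`fullmatch` succeeds only if the pattern covers the string from start to end.
Here the string isn't matched end-to-end, so the call returns None.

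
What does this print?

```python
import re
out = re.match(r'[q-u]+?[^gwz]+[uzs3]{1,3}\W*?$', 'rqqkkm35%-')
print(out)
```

With `match`, the pattern is implicitly anchored at the beginning.
Here the pattern fails at index 0, so the call returns None.

None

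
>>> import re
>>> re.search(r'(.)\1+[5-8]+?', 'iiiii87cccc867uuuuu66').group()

After group 1 captures some text, `\1` only succeeds where that same text appears again.
Unlike `match`, `search` isn't anchored — it looks for the pattern anywhere in the string.
The match spans [0:6] → 'iiiii8'.
Captured: group 1 = 'i'.

'iiiii8'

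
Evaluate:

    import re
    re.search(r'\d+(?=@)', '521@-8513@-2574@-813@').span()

(0, 3)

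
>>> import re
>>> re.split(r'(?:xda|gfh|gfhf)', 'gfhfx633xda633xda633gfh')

['', 'fx633', '633', '633', '']

`|` is ordered: at each position the engine commits to the first alternative that works.
Matches to split on: at [0:3] → 'gfh'; at [8:11] → 'xda'; at [14:17] → 'xda'; at [20:23] → 'gfh'.
`split` removes every match and returns the 5 fragments in between.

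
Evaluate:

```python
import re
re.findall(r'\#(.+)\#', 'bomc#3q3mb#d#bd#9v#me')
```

One capturing group, so `findall` returns just the captured substring from the one match — 1 in all.

['3q3mb#d#bd#9v']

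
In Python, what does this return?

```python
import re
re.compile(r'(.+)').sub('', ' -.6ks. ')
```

''

The pattern matches one or more of any character (captured).
Matches: at [0:8] → ' -.6ks. '.
`sub` substitutes '' at each match site.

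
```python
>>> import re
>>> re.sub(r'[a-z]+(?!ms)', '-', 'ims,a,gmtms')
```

Because the assertion is negative and zero-width, positions next to the forbidden text are skipped.
Matches: at [0:3] → 'ims'; at [4:5] → 'a'; at [6:11] → 'gmtms'.
Each match is replaced by '-'.

'-,-,-'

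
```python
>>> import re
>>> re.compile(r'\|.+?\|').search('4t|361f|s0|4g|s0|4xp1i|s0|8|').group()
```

`search` walks the string left to right and returns the first match it finds.
The match spans [2:8] → '|361f|'.

'|361f|'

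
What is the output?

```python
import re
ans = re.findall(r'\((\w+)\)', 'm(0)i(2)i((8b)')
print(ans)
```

With a single group, `findall` returns only what that group captured — 3 items.

['0', '2', '8b']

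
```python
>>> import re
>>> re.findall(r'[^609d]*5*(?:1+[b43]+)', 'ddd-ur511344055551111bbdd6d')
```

['-ur511344', '55551111bb']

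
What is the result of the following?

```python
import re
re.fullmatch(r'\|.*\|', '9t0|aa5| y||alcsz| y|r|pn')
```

None

For `fullmatch`, every character of the input must be accounted for by the pattern.
Here the pattern can't cover the whole string, so the call returns None.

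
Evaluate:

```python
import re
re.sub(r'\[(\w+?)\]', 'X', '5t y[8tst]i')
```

'5t yXi'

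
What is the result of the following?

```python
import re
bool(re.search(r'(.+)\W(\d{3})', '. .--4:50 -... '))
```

False

Pattern: one or more of any character (captured); then a non-word character; then exactly 3 of a digit (captured).
`re.search` tries every starting position until one works.
Here the pattern never matches, so the call returns None, and `bool(None)` is False.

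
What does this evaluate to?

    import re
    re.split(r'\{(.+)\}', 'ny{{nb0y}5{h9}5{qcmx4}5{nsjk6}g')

['ny', '{nb0y}5{h9}5{qcmx4}5{nsjk6', 'g']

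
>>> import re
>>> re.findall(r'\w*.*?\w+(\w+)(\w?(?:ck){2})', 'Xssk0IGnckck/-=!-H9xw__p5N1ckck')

Pattern: zero or more of a word character, then zero or more of any character (lazy), then one or more of a word character; then one or more of a word character (captured); then optionally a word character, then the literal 'ck' repeated 2 times (captured).
`findall` packs the 2 group values into a tuple for every match.

[('1', 'ckck')]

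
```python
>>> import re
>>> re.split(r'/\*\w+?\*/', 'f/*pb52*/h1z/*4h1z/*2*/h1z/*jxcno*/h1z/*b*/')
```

Matches to split on: at [1:9] → '/*pb52*/'; at [18:23] → '/*2*/'; at [26:35] → '/*jxcno*/'; at [38:43] → '/*b*/'.
The string is cut at each match, leaving 5 pieces.

['f', 'h1z/*4h1z', 'h1z', 'h1z', '']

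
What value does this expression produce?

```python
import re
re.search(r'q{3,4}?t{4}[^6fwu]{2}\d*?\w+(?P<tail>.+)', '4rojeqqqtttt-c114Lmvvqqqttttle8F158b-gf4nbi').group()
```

'qqqtttt-c114Lmvvqqqttttle8F158b-gf4nbi'

The pattern matches 3 to 4 of the literal 'q' (lazy), then exactly 4 of a literal 't', then exactly 2 of any character except [6fwu]; then zero or more of a digit (lazy), then one or more of a word character; then one or more of any character (captured as 'tail').
The match spans [5:43] → 'qqqtttt-c114Lmvvqqqttttle8F158b-gf4nbi'.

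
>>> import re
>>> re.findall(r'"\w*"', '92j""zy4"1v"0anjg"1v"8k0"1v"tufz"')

['""', '"1v"', '"1v"', '"1v"']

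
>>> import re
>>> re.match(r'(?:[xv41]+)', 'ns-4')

This matches one or more of one of [xv41] (non-capturing group).
`match` is anchored at position 0; if the pattern doesn't fit there, it returns None.
Here the pattern fails at index 0, so the call returns None.

None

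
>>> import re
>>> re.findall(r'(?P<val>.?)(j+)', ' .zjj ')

The pattern matches optionally any character (captured as 'val'); then one or more of a literal 'j' (captured).
Walking the string: at [2:5] match 'zjj', groups = ('z', 'jj').
Multiple groups make `findall` return tuples — one 2-tuple for the one match.

[('z', 'jj')]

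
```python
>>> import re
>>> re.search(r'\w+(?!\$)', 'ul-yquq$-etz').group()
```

'ul'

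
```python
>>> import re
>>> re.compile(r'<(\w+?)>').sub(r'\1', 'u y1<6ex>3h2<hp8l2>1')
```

Matches: at [4:9] → '<6ex>'; at [12:19] → '<hp8l2>'.
Each match is replaced using the text its own group 1 captured.

'u y16ex3h2hp8l21'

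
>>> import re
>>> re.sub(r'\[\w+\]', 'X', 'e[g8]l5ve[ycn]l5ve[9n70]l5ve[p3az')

'eXl5veXl5veXl5ve[p3az'

`sub` substitutes 'X' at each match site.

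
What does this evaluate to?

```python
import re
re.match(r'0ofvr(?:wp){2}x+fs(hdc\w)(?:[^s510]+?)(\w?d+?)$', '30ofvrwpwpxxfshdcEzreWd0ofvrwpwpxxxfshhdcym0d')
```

None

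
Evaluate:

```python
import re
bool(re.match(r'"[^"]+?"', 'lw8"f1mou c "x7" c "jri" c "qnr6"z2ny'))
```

False

With `match`, the pattern is implicitly anchored at the beginning.
Here the string doesn't start with a match, so the call returns None, and `bool(None)` is False.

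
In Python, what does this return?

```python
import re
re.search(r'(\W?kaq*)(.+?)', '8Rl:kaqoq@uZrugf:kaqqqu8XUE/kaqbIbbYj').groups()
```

Pattern: optionally a non-word character, then the literal 'ka', then zero or more of a literal 'q' (captured); then one or more of any character (lazy) (captured).
`search` walks the string left to right and returns the first match it finds.
The match spans [3:8] → ':kaqo'.
Captured: group 1 = ':kaq', group 2 = 'o'.

(':kaq', 'o')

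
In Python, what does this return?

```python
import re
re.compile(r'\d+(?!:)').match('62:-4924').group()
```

'6'

A negative assertion filters positions out without eating any characters.
`re.match` only tries the pattern at the start of the string.
The match spans [0:1] → '6'.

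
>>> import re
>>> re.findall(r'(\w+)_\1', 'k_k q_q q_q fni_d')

['k', 'q', 'q']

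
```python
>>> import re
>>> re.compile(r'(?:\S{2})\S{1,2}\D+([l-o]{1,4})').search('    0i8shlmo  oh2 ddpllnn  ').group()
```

'0i8shlmo  o'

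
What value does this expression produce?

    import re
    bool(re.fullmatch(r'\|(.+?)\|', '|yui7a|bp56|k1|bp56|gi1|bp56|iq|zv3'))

For `fullmatch`, every character of the input must be accounted for by the pattern.
Here the pattern can't cover the whole string, so the call returns None, and `bool(None)` is False.

False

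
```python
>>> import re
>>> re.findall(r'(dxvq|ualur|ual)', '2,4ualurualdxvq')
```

['ualur', 'ual', 'dxvq']

Alternation tries branches left to right and keeps the first one that lets the overall match succeed at that position.
With a single group, `findall` returns only what that group captured — 3 items.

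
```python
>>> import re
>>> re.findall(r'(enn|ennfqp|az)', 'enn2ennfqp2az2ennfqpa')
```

['enn', 'enn', 'az', 'enn']

Alternation isn't longest-match — the leftmost alternative that fits at this position is chosen.
Walking the string: at [0:3] match 'enn', group 1 = 'enn'; at [4:7] match 'enn', group 1 = 'enn'; at [11:13] match 'az', group 1 = 'az'; at [14:17] match 'enn', group 1 = 'enn'.
One capturing group, so `findall` returns just the captured substring from each match — 4 in all.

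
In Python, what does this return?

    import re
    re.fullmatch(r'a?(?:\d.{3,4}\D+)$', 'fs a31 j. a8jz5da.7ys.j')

This matches optionally a literal 'a'; then a digit, then 3 to 4 of any character, then one or more of a non-digit (non-capturing group); then anchored at the end.
`re.fullmatch` requires the pattern to consume the entire string.
Here the pattern can't cover the whole string, so the call returns None.

None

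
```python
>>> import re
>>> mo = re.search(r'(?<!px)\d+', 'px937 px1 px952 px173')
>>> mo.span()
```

(3, 5)

A negative assertion filters positions out without eating any characters.
The match spans [3:5] → '37'.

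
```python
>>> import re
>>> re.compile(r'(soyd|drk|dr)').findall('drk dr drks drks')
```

The regex engine tests alternatives in the order written; an earlier branch that matches wins even if a later one would match more.
Scanning left to right: at [0:3] match 'drk', group 1 = 'drk'; at [4:6] match 'dr', group 1 = 'dr'; at [7:10] match 'drk', group 1 = 'drk'; at [12:15] match 'drk', group 1 = 'drk'.
Because there's exactly one group, `findall` drops the full match and keeps group 1 from each hit.

['drk', 'dr', 'drk', 'drk']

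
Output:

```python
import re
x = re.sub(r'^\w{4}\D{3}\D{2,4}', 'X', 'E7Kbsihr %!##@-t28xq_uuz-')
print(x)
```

X##@-t28xq_uuz-

Pattern: anchored at the start of the string; then exactly 4 of a word character; then exactly 3 of a non-digit, then 2 to 4 of a non-digit.
Matches: at [0:11] → 'E7Kbsihr %!'.
Every occurrence is swapped for 'X'.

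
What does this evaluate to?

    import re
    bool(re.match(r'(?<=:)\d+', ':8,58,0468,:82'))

False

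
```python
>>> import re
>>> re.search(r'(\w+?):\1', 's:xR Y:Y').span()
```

(5, 8)

`\1` has to match the exact text group 1 already captured.
Unlike `match`, `search` isn't anchored — it looks for the pattern anywhere in the string.
The match spans [5:8] → 'Y:Y'.
Captured: group 1 = 'Y'.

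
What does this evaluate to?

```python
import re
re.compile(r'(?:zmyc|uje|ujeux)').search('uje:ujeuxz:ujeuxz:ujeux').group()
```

'uje'

`re.search` scans for the first position where the pattern succeeds.
The match spans [0:3] → 'uje'.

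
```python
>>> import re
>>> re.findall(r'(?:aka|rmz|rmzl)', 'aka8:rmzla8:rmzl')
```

Branches in `(...|...)` are attempted left-to-right; the first branch that allows the whole pattern to succeed is taken.
Matches: at [0:3] → 'aka'; at [5:8] → 'rmz'; at [12:15] → 'rmz'.
No capturing groups, so `findall` returns the 3 full match strings.

['aka', 'rmz', 'rmz']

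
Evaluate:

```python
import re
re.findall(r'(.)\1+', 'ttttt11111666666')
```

After group 1 captures some text, `\1` only succeeds where that same text appears again.
Walking the string: at [0:5] match 'ttttt', group 1 = 't'; at [5:10] match '11111', group 1 = '1'; at [10:16] match '666666', group 1 = '6'.
`findall` collects group 1 from each match (3 total).

['t', '1', '6']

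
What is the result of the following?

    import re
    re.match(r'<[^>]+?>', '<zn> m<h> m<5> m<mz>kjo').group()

'<zn>'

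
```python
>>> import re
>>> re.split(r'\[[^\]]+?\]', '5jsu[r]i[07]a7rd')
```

['5jsu', 'i', 'a7rd']

Matches to split on: at [4:7] → '[r]'; at [8:12] → '[07]'.
Splitting on the pattern gives 3 pieces.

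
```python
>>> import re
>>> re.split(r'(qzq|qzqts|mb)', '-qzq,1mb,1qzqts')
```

Alternation isn't longest-match — the leftmost alternative that fits at this position is chosen.
Matches to split on: at [1:4] → 'qzq'; at [6:8] → 'mb'; at [10:13] → 'qzq'.
Because the pattern has a capturing group, `split` also inserts each captured text between the pieces.

['-', 'qzq', ',1', 'mb', ',1', 'qzq', 'ts']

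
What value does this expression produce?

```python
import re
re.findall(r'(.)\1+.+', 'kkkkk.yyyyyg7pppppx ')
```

`\1` is not a pattern — it's the concrete string captured by group 1, re-applied verbatim.
One capturing group, so `findall` returns just the captured substring from the one match — 1 in all.

['k']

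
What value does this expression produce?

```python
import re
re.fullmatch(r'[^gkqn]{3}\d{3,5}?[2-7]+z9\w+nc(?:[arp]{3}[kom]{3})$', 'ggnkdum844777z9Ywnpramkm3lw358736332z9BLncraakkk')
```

None

This matches exactly 3 of any character except [gkqn], then 3 to 5 of a digit (lazy), then one or more of a character in [2-7]; then the literal 'z9', then one or more of a word character, then the literal 'nc'; then exactly 3 of one of [arp], then exactly 3 of one of [kom] (non-capturing group); then anchored at the end.
`fullmatch` succeeds only if the pattern covers the string from start to end.
Here the string isn't matched end-to-end, so the call returns None.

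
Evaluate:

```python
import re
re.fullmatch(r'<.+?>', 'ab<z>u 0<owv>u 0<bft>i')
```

None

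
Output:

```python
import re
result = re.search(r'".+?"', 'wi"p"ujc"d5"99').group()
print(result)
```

"p"

A non-greedy quantifier consumes as few characters as it can — just enough that the remainder of the pattern still matches from where it stops; whatever follows it matches normally.
Unlike `match`, `search` isn't anchored — it looks for the pattern anywhere in the string.
The match spans [2:5] → '"p"'.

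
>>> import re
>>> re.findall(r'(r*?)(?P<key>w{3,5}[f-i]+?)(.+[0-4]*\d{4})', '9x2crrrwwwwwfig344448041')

[('rrr', 'wwwwwf', 'ig344448041')]

The pattern matches zero or more of a literal 'r' (lazy) (captured); then 3 to 5 of the literal 'w', then one or more of a character in [f-i] (lazy) (captured as 'key'); then one or more of any character, then zero or more of a character in [0-4], then exactly 4 of a digit (captured).
A non-greedy quantifier consumes as few characters as it can — just enough that the remainder of the pattern still matches from where it stops; whatever follows it matches normally.
Matches: at [4:24] match 'rrrwwwwwfig344448041', groups = ('rrr', 'wwwwwf', 'ig344448041').
3 groups means the one result is a tuple of 3 captured strings — 1 here.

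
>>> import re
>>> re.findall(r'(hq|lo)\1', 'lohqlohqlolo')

`\1` is not a pattern — it's the concrete string captured by group 1, re-applied verbatim.
Because there's exactly one group, `findall` drops the full match and keeps group 1 from the one hit.

['lo']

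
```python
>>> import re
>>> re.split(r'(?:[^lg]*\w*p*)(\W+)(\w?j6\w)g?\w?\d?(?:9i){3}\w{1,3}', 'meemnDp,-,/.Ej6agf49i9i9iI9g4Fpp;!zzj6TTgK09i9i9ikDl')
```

The pattern matches zero or more of any character except [lg], then zero or more of a word character, then zero or more of a literal 'p' (non-capturing group); then one or more of a non-word character (captured); then optionally a word character, then the literal 'j6', then a word character (captured); then optionally a literal 'g', then optionally a word character; then optionally a digit, then the literal '9i' repeated 3 times, then 1 to 3 of a word character.
Matches to split on: at [0:28] → 'meemnDp,-,/.Ej6agf49i9i9iI9g'.
The group in the pattern means `split` returns the separators' captures alongside the pieces.

['', '.', 'Ej6a', '4Fpp;!zzj6TTgK09i9i9ikDl']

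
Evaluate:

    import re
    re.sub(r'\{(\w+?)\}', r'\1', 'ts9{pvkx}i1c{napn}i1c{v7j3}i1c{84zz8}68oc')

'ts9pvkxi1cnapni1cv7j3i1c84zz868oc'

Matches: at [3:9] → '{pvkx}'; at [12:18] → '{napn}'; at [21:27] → '{v7j3}'; at [30:37] → '{84zz8}'.
The replacement refers to a captured group, so each match is rewritten using its own captured text.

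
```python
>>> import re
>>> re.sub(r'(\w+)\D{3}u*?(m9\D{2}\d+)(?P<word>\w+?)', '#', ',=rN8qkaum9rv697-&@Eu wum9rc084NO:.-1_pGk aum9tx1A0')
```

',=#-&@#O:.-#0'

This matches one or more of a word character (captured); then exactly 3 of a non-digit, then zero or more of the literal 'u' (lazy); then the literal 'm9', then exactly 2 of a non-digit, then one or more of a digit (captured); then one or more of a word character (lazy) (captured as 'word').
The `?` after the quantifier makes it lazy — it takes as little as possible before letting the rest of the pattern try.
Matches: at [2:16] → 'rN8qkaum9rv697'; at [19:32] → 'Eu wum9rc084N'; at [36:50] → '1_pGk aum9tx1A'.
Each match is replaced by '#'.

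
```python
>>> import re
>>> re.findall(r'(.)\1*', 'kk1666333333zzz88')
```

['k', '1', '6', '3', 'z', '8']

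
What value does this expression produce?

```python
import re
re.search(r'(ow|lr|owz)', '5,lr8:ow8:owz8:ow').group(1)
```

The match spans [2:4] → 'lr'.
Captured: group 1 = 'lr'.

'lr'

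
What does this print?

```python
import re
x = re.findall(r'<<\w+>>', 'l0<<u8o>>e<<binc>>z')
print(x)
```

['<<u8o>>', '<<binc>>']

Walking the string: at [2:9] → '<<u8o>>'; at [10:18] → '<<binc>>'.
`findall` yields the raw match text (2 of them) because the pattern has no groups.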